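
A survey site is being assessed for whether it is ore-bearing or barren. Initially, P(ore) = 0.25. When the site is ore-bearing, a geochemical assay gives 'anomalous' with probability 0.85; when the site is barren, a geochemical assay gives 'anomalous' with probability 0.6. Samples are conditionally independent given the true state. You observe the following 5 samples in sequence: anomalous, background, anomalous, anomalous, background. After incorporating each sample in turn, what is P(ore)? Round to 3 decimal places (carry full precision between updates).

0.118

After 'anomalous': P(ore) = 0.85·0.2500 / (0.85·0.2500 + 0.6·0.7500) ≈ 0.3208
After 'background': P(ore) = 0.15·0.3208 / (0.15·0.3208 + 0.4·0.6792) ≈ 0.1504
After 'anomalous': P(ore) = 0.85·0.1504 / (0.85·0.1504 + 0.6·0.8496) ≈ 0.2006
After 'anomalous': P(ore) = 0.85·0.2006 / (0.85·0.2006 + 0.6·0.7994) ≈ 0.2622
After 'background': P(ore) = 0.15·0.2622 / (0.15·0.2622 + 0.4·0.7378) ≈ 0.1176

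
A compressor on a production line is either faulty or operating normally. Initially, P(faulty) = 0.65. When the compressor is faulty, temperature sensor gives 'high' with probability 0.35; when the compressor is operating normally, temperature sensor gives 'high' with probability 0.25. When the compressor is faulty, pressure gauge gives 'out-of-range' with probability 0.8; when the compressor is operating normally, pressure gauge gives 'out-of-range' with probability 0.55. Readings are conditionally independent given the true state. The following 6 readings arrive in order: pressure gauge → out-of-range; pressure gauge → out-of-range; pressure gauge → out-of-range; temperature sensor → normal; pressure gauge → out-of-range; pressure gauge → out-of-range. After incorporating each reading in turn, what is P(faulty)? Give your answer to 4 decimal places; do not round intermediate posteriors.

Apply Bayes' rule sequentially, carrying P(faulty) forward.
After pressure gauge='out-of-range': P(faulty) = 0.8·0.6500 / (0.8·0.6500 + 0.55·0.3500) ≈ 0.7298
After pressure gauge='out-of-range': P(faulty) = 0.8·0.7298 / (0.8·0.7298 + 0.55·0.2702) ≈ 0.7971
After pressure gauge='out-of-range': P(faulty) = 0.8·0.7971 / (0.8·0.7971 + 0.55·0.2029) ≈ 0.8511
After temperature sensor='normal': P(faulty) = 0.65·0.8511 / (0.65·0.8511 + 0.75·0.1489) ≈ 0.8320
After pressure gauge='out-of-range': P(faulty) = 0.8·0.8320 / (0.8·0.8320 + 0.55·0.1680) ≈ 0.8781
After pressure gauge='out-of-range': P(faulty) = 0.8·0.8781 / (0.8·0.8781 + 0.55·0.1219) ≈ 0.9129

0.9129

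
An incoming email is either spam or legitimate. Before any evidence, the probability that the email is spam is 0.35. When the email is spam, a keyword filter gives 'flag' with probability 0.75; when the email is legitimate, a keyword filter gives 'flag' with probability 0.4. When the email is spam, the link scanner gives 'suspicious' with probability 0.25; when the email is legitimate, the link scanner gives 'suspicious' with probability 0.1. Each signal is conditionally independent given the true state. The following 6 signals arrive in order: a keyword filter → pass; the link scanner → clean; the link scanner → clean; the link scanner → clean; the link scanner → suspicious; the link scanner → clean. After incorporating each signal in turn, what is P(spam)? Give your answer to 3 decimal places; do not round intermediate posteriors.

0.213

Apply Bayes' rule sequentially, carrying P(spam) forward.
After a keyword filter='pass': P(spam) = 0.25·0.3500 / (0.25·0.3500 + 0.6·0.6500) ≈ 0.1832
After the link scanner='clean': P(spam) = 0.75·0.1832 / (0.75·0.1832 + 0.9·0.8168) ≈ 0.1575
After the link scanner='clean': P(spam) = 0.75·0.1575 / (0.75·0.1575 + 0.9·0.8425) ≈ 0.1348
After the link scanner='clean': P(spam) = 0.75·0.1348 / (0.75·0.1348 + 0.9·0.8652) ≈ 0.1149
After the link scanner='suspicious': P(spam) = 0.25·0.1149 / (0.25·0.1149 + 0.1·0.8851) ≈ 0.2451
After the link scanner='clean': P(spam) = 0.75·0.2451 / (0.75·0.2451 + 0.9·0.7549) ≈ 0.2129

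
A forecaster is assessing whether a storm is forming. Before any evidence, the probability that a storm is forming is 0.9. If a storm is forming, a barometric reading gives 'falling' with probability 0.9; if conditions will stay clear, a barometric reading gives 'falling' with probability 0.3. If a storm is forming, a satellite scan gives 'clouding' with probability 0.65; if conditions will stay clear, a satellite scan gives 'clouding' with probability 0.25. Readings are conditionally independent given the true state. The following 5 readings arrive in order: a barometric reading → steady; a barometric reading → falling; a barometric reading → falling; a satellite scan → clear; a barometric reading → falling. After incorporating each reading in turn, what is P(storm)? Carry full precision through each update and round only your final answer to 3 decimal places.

0.942

Each posterior becomes the prior for the next update.
After a barometric reading='steady': P(storm) = 0.1·0.9000 / (0.1·0.9000 + 0.7·0.1000) ≈ 0.5625
After a barometric reading='falling': P(storm) = 0.9·0.5625 / (0.9·0.5625 + 0.3·0.4375) ≈ 0.7941
After a barometric reading='falling': P(storm) = 0.9·0.7941 / (0.9·0.7941 + 0.3·0.2059) ≈ 0.9205
After a satellite scan='clear': P(storm) = 0.35·0.9205 / (0.35·0.9205 + 0.75·0.0795) ≈ 0.8438
After a barometric reading='falling': P(storm) = 0.9·0.8438 / (0.9·0.8438 + 0.3·0.1562) ≈ 0.9419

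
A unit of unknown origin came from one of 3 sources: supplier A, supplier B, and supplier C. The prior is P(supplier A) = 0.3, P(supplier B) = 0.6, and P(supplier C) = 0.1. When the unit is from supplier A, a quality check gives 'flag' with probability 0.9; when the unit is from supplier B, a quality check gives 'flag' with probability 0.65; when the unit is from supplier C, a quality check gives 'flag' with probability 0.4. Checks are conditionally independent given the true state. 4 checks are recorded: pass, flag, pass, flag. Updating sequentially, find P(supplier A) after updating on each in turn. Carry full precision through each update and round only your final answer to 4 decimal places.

0.0619

After 'pass': normaliser = 0.1·0.3000 + 0.35·0.6000 + 0.6·0.1000; P(supplier A) ≈ 0.1000, P(supplier B) ≈ 0.7000, P(supplier C) ≈ 0.2000
After 'flag': normaliser = 0.9·0.1000 + 0.65·0.7000 + 0.4·0.2000; P(supplier A) ≈ 0.1440, P(supplier B) ≈ 0.7280, P(supplier C) ≈ 0.1280
After 'pass': normaliser = 0.1·0.1440 + 0.35·0.7280 + 0.6·0.1280; P(supplier A) ≈ 0.0416, P(supplier B) ≈ 0.7364, P(supplier C) ≈ 0.2220
After 'flag': normaliser = 0.9·0.0416 + 0.65·0.7364 + 0.4·0.2220; P(supplier A) ≈ 0.0619, P(supplier B) ≈ 0.7913, P(supplier C) ≈ 0.1468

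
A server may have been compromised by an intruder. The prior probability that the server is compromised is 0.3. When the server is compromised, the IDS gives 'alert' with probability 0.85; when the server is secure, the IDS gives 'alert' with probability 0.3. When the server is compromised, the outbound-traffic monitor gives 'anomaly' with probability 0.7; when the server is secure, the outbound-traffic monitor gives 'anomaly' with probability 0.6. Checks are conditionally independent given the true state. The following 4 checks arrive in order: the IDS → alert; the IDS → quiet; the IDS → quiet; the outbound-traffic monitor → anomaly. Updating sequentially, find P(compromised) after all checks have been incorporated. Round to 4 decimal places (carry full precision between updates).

After the IDS='alert': P(compromised) = 0.85·0.3000 / (0.85·0.3000 + 0.3·0.7000) ≈ 0.5484
After the IDS='quiet': P(compromised) = 0.15·0.5484 / (0.15·0.5484 + 0.7·0.4516) ≈ 0.2065
After the IDS='quiet': P(compromised) = 0.15·0.2065 / (0.15·0.2065 + 0.7·0.7935) ≈ 0.0528
After the outbound-traffic monitor='anomaly': P(compromised) = 0.7·0.0528 / (0.7·0.0528 + 0.6·0.9472) ≈ 0.0611

0.0611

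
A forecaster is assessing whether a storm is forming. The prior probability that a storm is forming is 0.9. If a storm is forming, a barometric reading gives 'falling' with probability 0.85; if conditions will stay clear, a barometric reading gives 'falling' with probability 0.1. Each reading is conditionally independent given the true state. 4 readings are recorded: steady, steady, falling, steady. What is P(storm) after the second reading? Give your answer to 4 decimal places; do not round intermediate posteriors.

After 'steady': P(storm) = 0.15·0.9000 / (0.15·0.9000 + 0.9·0.1000) ≈ 0.6000
After 'steady': P(storm) = 0.15·0.6000 / (0.15·0.6000 + 0.9·0.4000) ≈ 0.2000

0.2000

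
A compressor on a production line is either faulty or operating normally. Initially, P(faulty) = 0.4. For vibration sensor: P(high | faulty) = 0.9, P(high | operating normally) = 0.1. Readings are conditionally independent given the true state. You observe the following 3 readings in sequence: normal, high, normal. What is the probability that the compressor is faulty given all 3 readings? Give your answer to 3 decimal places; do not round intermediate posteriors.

Each posterior becomes the prior for the next update.
After 'normal': P(faulty) = 0.1·0.4000 / (0.1·0.4000 + 0.9·0.6000) ≈ 0.0690
After 'high': P(faulty) = 0.9·0.0690 / (0.9·0.0690 + 0.1·0.9310) ≈ 0.4000
After 'normal': P(faulty) = 0.1·0.4000 / (0.1·0.4000 + 0.9·0.6000) ≈ 0.0690

0.069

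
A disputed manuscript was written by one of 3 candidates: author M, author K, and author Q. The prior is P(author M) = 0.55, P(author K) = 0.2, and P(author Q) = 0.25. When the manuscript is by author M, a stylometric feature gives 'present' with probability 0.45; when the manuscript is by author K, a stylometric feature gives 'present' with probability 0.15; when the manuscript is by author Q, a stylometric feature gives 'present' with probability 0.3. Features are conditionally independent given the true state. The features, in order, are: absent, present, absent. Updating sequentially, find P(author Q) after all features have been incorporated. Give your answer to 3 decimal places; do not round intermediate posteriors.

0.276

After 'absent': normaliser = 0.55·0.5500 + 0.85·0.2000 + 0.7·0.2500; P(author M) ≈ 0.4672, P(author K) ≈ 0.2625, P(author Q) ≈ 0.2703
After 'present': normaliser = 0.45·0.4672 + 0.15·0.2625 + 0.3·0.2703; P(author M) ≈ 0.6357, P(author K) ≈ 0.1191, P(author Q) ≈ 0.2452
After 'absent': normaliser = 0.55·0.6357 + 0.85·0.1191 + 0.7·0.2452; P(author M) ≈ 0.5617, P(author K) ≈ 0.1626, P(author Q) ≈ 0.2757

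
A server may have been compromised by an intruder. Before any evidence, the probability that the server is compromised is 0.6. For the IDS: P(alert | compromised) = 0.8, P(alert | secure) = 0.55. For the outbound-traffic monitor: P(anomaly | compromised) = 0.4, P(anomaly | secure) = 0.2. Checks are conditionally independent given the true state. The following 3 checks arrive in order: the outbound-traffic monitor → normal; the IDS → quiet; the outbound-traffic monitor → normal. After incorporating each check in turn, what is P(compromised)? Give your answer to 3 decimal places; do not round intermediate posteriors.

After the outbound-traffic monitor='normal': P(compromised) = 0.6·0.6000 / (0.6·0.6000 + 0.8·0.4000) ≈ 0.5294
After the IDS='quiet': P(compromised) = 0.2·0.5294 / (0.2·0.5294 + 0.45·0.4706) ≈ 0.3333
After the outbound-traffic monitor='normal': P(compromised) = 0.6·0.3333 / (0.6·0.3333 + 0.8·0.6667) ≈ 0.2727

0.273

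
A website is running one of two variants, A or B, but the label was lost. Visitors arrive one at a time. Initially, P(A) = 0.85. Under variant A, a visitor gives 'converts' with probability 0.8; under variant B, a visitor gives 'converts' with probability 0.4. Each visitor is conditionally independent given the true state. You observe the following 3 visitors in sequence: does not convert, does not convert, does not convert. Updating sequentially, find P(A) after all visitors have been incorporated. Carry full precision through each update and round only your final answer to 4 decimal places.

0.1735

After 'does not convert': P(A) = 0.2·0.8500 / (0.2·0.8500 + 0.6·0.1500) ≈ 0.6538
After 'does not convert': P(A) = 0.2·0.6538 / (0.2·0.6538 + 0.6·0.3462) ≈ 0.3864
After 'does not convert': P(A) = 0.2·0.3864 / (0.2·0.3864 + 0.6·0.6136) ≈ 0.1735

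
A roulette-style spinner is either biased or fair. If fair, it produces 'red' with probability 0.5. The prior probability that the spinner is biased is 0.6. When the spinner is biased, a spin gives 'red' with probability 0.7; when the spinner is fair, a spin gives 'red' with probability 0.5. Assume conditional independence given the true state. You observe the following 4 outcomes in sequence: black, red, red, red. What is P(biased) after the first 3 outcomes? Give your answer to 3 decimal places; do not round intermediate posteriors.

Apply Bayes' rule sequentially, carrying P(biased) forward.
After 'black': P(biased) = 0.3·0.6000 / (0.3·0.6000 + 0.5·0.4000) ≈ 0.4737
After 'red': P(biased) = 0.7·0.4737 / (0.7·0.4737 + 0.5·0.5263) ≈ 0.5575
After 'red': P(biased) = 0.7·0.5575 / (0.7·0.5575 + 0.5·0.4425) ≈ 0.6382

0.638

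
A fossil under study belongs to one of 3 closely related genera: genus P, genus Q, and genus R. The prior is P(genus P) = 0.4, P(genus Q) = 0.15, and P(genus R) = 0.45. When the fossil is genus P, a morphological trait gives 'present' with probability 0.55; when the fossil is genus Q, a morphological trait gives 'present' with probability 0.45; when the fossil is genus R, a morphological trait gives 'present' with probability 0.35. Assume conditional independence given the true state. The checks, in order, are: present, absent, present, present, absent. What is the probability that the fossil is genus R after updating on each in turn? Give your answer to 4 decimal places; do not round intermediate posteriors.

Each posterior becomes the prior for the next update.
After 'present': normaliser = 0.55·0.4000 + 0.45·0.1500 + 0.35·0.4500; P(genus P) ≈ 0.4944, P(genus Q) ≈ 0.1517, P(genus R) ≈ 0.3539
After 'absent': normaliser = 0.45·0.4944 + 0.55·0.1517 + 0.65·0.3539; P(genus P) ≈ 0.4151, P(genus Q) ≈ 0.1557, P(genus R) ≈ 0.4292
After 'present': normaliser = 0.55·0.4151 + 0.45·0.1557 + 0.35·0.4292; P(genus P) ≈ 0.5089, P(genus Q) ≈ 0.1562, P(genus R) ≈ 0.3349
After 'present': normaliser = 0.55·0.5089 + 0.45·0.1562 + 0.35·0.3349; P(genus P) ≈ 0.5989, P(genus Q) ≈ 0.1503, P(genus R) ≈ 0.2508
After 'absent': normaliser = 0.45·0.5989 + 0.55·0.1503 + 0.65·0.2508; P(genus P) ≈ 0.5231, P(genus Q) ≈ 0.1605, P(genus R) ≈ 0.3164

0.3164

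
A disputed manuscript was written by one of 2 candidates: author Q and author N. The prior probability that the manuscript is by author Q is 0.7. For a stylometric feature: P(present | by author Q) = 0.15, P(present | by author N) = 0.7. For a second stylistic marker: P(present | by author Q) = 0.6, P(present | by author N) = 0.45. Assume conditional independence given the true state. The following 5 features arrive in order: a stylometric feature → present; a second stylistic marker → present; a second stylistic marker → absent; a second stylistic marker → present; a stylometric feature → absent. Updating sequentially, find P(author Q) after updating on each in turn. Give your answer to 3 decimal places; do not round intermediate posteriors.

After a stylometric feature='present': P(author Q) = 0.15·0.7000 / (0.15·0.7000 + 0.7·0.3000) ≈ 0.3333
After a second stylistic marker='present': P(author Q) = 0.6·0.3333 / (0.6·0.3333 + 0.45·0.6667) ≈ 0.4000
After a second stylistic marker='absent': P(author Q) = 0.4·0.4000 / (0.4·0.4000 + 0.55·0.6000) ≈ 0.3265
After a second stylistic marker='present': P(author Q) = 0.6·0.3265 / (0.6·0.3265 + 0.45·0.6735) ≈ 0.3926
After a stylometric feature='absent': P(author Q) = 0.85·0.3926 / (0.85·0.3926 + 0.3·0.6074) ≈ 0.6468

0.647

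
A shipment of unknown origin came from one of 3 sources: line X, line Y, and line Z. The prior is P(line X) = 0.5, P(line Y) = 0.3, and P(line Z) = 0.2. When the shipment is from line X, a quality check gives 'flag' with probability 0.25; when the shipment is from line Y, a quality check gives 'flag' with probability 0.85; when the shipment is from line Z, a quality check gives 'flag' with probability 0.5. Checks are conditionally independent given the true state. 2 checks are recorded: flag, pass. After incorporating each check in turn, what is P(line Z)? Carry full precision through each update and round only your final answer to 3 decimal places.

After 'flag': normaliser = 0.25·0.5000 + 0.85·0.3000 + 0.5·0.2000; P(line X) ≈ 0.2604, P(line Y) ≈ 0.5312, P(line Z) ≈ 0.2083
After 'pass': normaliser = 0.75·0.2604 + 0.15·0.5312 + 0.5·0.2083; P(line X) ≈ 0.5151, P(line Y) ≈ 0.2102, P(line Z) ≈ 0.2747

0.275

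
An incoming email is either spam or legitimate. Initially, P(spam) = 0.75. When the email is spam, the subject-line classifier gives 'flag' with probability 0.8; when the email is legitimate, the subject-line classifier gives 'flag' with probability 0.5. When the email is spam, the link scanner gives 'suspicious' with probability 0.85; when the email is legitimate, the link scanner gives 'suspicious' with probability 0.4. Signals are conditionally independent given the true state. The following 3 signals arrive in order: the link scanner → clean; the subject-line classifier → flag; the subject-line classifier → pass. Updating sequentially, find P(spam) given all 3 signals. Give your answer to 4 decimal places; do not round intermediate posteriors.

After the link scanner='clean': P(spam) = 0.15·0.7500 / (0.15·0.7500 + 0.6·0.2500) ≈ 0.4286
After the subject-line classifier='flag': P(spam) = 0.8·0.4286 / (0.8·0.4286 + 0.5·0.5714) ≈ 0.5455
After the subject-line classifier='pass': P(spam) = 0.2·0.5455 / (0.2·0.5455 + 0.5·0.4545) ≈ 0.3243

0.3243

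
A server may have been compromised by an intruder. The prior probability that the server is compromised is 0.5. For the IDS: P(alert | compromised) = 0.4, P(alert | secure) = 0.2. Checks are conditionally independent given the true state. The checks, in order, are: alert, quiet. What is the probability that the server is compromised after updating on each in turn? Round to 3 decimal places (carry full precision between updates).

After 'alert': P(compromised) = 0.4·0.5000 / (0.4·0.5000 + 0.2·0.5000) ≈ 0.6667
After 'quiet': P(compromised) = 0.6·0.6667 / (0.6·0.6667 + 0.8·0.3333) ≈ 0.6000

0.600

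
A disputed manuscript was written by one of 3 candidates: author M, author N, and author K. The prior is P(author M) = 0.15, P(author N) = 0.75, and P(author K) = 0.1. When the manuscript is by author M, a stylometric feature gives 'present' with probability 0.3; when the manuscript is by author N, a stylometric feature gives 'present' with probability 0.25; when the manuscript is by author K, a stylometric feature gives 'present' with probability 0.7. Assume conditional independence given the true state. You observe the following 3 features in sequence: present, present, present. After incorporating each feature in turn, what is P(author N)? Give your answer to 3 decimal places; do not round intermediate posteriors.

0.234

Apply Bayes' rule sequentially, carrying P(author N) forward.
After 'present': normaliser = 0.3·0.1500 + 0.25·0.7500 + 0.7·0.1000; P(author M) ≈ 0.1488, P(author N) ≈ 0.6198, P(author K) ≈ 0.2314
After 'present': normaliser = 0.3·0.1488 + 0.25·0.6198 + 0.7·0.2314; P(author M) ≈ 0.1234, P(author N) ≈ 0.4286, P(author K) ≈ 0.4480
After 'present': normaliser = 0.3·0.1234 + 0.25·0.4286 + 0.7·0.4480; P(author M) ≈ 0.0809, P(author N) ≈ 0.2341, P(author K) ≈ 0.6851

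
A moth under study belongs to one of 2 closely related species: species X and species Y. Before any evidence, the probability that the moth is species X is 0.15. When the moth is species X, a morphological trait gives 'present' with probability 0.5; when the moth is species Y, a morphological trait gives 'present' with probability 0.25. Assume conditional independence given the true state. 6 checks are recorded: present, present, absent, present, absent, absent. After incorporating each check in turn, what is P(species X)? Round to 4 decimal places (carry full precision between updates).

0.2949

Apply Bayes' rule sequentially, carrying P(species X) forward.
After 'present': P(species X) = 0.5·0.1500 / (0.5·0.1500 + 0.25·0.8500) ≈ 0.2609
After 'present': P(species X) = 0.5·0.2609 / (0.5·0.2609 + 0.25·0.7391) ≈ 0.4138
After 'absent': P(species X) = 0.5·0.4138 / (0.5·0.4138 + 0.75·0.5862) ≈ 0.3200
After 'present': P(species X) = 0.5·0.3200 / (0.5·0.3200 + 0.25·0.6800) ≈ 0.4848
After 'absent': P(species X) = 0.5·0.4848 / (0.5·0.4848 + 0.75·0.5152) ≈ 0.3855
After 'absent': P(species X) = 0.5·0.3855 / (0.5·0.3855 + 0.75·0.6145) ≈ 0.2949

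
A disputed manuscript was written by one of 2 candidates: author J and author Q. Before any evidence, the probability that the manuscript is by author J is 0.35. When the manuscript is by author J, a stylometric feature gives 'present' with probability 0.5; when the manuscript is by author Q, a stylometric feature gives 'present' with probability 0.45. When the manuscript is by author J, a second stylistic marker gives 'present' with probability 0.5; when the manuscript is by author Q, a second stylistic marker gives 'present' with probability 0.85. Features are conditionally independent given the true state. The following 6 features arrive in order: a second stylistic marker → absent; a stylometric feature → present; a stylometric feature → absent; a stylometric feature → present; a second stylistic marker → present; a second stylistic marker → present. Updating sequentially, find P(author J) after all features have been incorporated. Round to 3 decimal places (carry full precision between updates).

Each posterior becomes the prior for the next update.
After a second stylistic marker='absent': P(author J) = 0.5·0.3500 / (0.5·0.3500 + 0.15·0.6500) ≈ 0.6422
After a stylometric feature='present': P(author J) = 0.5·0.6422 / (0.5·0.6422 + 0.45·0.3578) ≈ 0.6660
After a stylometric feature='absent': P(author J) = 0.5·0.6660 / (0.5·0.6660 + 0.55·0.3340) ≈ 0.6445
After a stylometric feature='present': P(author J) = 0.5·0.6445 / (0.5·0.6445 + 0.45·0.3555) ≈ 0.6683
After a second stylistic marker='present': P(author J) = 0.5·0.6683 / (0.5·0.6683 + 0.85·0.3317) ≈ 0.5423
After a second stylistic marker='present': P(author J) = 0.5·0.5423 / (0.5·0.5423 + 0.85·0.4577) ≈ 0.4107

0.411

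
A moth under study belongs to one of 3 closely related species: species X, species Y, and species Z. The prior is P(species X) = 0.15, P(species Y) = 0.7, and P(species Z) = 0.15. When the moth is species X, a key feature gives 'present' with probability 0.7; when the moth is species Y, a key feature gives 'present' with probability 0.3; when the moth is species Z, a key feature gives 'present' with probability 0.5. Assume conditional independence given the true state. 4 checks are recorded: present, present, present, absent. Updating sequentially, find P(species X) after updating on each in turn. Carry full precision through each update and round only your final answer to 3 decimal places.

0.406

Apply Bayes' rule sequentially, carrying P(species X) forward.
After 'present': normaliser = 0.7·0.1500 + 0.3·0.7000 + 0.5·0.1500; P(species X) ≈ 0.2692, P(species Y) ≈ 0.5385, P(species Z) ≈ 0.1923
After 'present': normaliser = 0.7·0.2692 + 0.3·0.5385 + 0.5·0.1923; P(species X) ≈ 0.4224, P(species Y) ≈ 0.3621, P(species Z) ≈ 0.2155
After 'present': normaliser = 0.7·0.4224 + 0.3·0.3621 + 0.5·0.2155; P(species X) ≈ 0.5774, P(species Y) ≈ 0.2121, P(species Z) ≈ 0.2104
After 'absent': normaliser = 0.3·0.5774 + 0.7·0.2121 + 0.5·0.2104; P(species X) ≈ 0.4058, P(species Y) ≈ 0.3478, P(species Z) ≈ 0.2465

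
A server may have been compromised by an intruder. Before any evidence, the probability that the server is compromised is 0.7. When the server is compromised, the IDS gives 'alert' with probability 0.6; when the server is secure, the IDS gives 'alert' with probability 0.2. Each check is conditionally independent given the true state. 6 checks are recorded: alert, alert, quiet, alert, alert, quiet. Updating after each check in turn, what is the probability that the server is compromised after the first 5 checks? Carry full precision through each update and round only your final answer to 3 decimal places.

0.990

Each posterior becomes the prior for the next update.
After 'alert': P(compromised) = 0.6·0.7000 / (0.6·0.7000 + 0.2·0.3000) ≈ 0.8750
After 'alert': P(compromised) = 0.6·0.8750 / (0.6·0.8750 + 0.2·0.1250) ≈ 0.9545
After 'quiet': P(compromised) = 0.4·0.9545 / (0.4·0.9545 + 0.8·0.0455) ≈ 0.9130
After 'alert': P(compromised) = 0.6·0.9130 / (0.6·0.9130 + 0.2·0.0870) ≈ 0.9692
After 'alert': P(compromised) = 0.6·0.9692 / (0.6·0.9692 + 0.2·0.0308) ≈ 0.9895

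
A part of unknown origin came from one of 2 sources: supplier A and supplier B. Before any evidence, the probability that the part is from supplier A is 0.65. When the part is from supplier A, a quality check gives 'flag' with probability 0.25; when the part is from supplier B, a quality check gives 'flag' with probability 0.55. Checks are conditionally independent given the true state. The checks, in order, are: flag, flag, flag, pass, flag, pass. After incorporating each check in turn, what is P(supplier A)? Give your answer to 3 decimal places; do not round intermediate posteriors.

After 'flag': P(supplier A) = 0.25·0.6500 / (0.25·0.6500 + 0.55·0.3500) ≈ 0.4577
After 'flag': P(supplier A) = 0.25·0.4577 / (0.25·0.4577 + 0.55·0.5423) ≈ 0.2773
After 'flag': P(supplier A) = 0.25·0.2773 / (0.25·0.2773 + 0.55·0.7227) ≈ 0.1485
After 'pass': P(supplier A) = 0.75·0.1485 / (0.75·0.1485 + 0.45·0.8515) ≈ 0.2252
After 'flag': P(supplier A) = 0.25·0.2252 / (0.25·0.2252 + 0.55·0.7748) ≈ 0.1167
After 'pass': P(supplier A) = 0.75·0.1167 / (0.75·0.1167 + 0.45·0.8833) ≈ 0.1805

0.180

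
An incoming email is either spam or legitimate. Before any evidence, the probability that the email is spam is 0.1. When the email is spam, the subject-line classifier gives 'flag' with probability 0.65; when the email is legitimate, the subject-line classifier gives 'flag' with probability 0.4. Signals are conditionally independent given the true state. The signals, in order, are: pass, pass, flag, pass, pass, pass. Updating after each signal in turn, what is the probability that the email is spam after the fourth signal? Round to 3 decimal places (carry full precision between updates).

0.035

Apply Bayes' rule sequentially, carrying P(spam) forward.
After 'pass': P(spam) = 0.35·0.1000 / (0.35·0.1000 + 0.6·0.9000) ≈ 0.0609
After 'pass': P(spam) = 0.35·0.0609 / (0.35·0.0609 + 0.6·0.9391) ≈ 0.0364
After 'flag': P(spam) = 0.65·0.0364 / (0.65·0.0364 + 0.4·0.9636) ≈ 0.0579
After 'pass': P(spam) = 0.35·0.0579 / (0.35·0.0579 + 0.6·0.9421) ≈ 0.0346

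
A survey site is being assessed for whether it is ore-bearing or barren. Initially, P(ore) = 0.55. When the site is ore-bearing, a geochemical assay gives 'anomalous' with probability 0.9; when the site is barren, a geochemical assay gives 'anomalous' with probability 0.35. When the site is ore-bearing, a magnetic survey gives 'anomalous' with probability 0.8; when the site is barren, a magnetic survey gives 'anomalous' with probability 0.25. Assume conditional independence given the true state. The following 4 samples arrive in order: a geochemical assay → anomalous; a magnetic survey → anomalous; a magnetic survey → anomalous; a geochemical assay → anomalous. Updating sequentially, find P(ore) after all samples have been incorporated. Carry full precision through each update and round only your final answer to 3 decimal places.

After a geochemical assay='anomalous': P(ore) = 0.9·0.5500 / (0.9·0.5500 + 0.35·0.4500) ≈ 0.7586
After a magnetic survey='anomalous': P(ore) = 0.8·0.7586 / (0.8·0.7586 + 0.25·0.2414) ≈ 0.9096
After a magnetic survey='anomalous': P(ore) = 0.8·0.9096 / (0.8·0.9096 + 0.25·0.0904) ≈ 0.9699
After a geochemical assay='anomalous': P(ore) = 0.9·0.9699 / (0.9·0.9699 + 0.35·0.0301) ≈ 0.9881

0.988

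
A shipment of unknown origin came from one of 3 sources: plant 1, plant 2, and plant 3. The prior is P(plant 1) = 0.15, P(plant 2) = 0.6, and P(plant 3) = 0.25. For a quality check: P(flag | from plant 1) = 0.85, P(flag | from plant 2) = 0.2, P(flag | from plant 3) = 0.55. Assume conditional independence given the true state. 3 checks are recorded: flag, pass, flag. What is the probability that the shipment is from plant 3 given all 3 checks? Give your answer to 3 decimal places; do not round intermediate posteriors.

After 'flag': normaliser = 0.85·0.1500 + 0.2·0.6000 + 0.55·0.2500; P(plant 1) ≈ 0.3312, P(plant 2) ≈ 0.3117, P(plant 3) ≈ 0.3571
After 'pass': normaliser = 0.15·0.3312 + 0.8·0.3117 + 0.45·0.3571; P(plant 1) ≈ 0.1081, P(plant 2) ≈ 0.5424, P(plant 3) ≈ 0.3496
After 'flag': normaliser = 0.85·0.1081 + 0.2·0.5424 + 0.55·0.3496; P(plant 1) ≈ 0.2339, P(plant 2) ≈ 0.2763, P(plant 3) ≈ 0.4897

0.490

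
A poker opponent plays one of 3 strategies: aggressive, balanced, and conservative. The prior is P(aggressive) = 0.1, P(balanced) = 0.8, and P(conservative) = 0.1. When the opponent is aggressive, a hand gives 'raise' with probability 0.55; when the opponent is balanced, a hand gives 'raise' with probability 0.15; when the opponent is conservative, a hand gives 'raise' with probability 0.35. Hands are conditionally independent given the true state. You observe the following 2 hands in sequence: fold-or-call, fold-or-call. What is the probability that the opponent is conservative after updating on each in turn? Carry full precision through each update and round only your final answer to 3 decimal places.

0.066

Each posterior becomes the prior for the next update.
After 'fold-or-call': normaliser = 0.45·0.1000 + 0.85·0.8000 + 0.65·0.1000; P(aggressive) ≈ 0.0570, P(balanced) ≈ 0.8608, P(conservative) ≈ 0.0823
After 'fold-or-call': normaliser = 0.45·0.0570 + 0.85·0.8608 + 0.65·0.0823; P(aggressive) ≈ 0.0316, P(balanced) ≈ 0.9024, P(conservative) ≈ 0.0660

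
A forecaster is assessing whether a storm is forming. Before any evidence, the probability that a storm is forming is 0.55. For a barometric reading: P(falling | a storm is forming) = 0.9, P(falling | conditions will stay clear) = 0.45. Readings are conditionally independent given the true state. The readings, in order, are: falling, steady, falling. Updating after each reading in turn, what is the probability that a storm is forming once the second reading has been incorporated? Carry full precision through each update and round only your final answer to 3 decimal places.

Apply Bayes' rule sequentially, carrying P(storm) forward.
After 'falling': P(storm) = 0.9·0.5500 / (0.9·0.5500 + 0.45·0.4500) ≈ 0.7097
After 'steady': P(storm) = 0.1·0.7097 / (0.1·0.7097 + 0.55·0.2903) ≈ 0.3077

0.308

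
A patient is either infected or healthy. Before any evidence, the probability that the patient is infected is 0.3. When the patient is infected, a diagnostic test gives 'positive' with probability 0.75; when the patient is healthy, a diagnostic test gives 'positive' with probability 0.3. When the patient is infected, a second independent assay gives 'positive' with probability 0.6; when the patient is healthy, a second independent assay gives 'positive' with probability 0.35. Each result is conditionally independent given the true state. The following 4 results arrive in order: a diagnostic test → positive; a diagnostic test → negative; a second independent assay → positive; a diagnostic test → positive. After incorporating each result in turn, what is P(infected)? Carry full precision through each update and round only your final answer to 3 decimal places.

0.621

After a diagnostic test='positive': P(infected) = 0.75·0.3000 / (0.75·0.3000 + 0.3·0.7000) ≈ 0.5172
After a diagnostic test='negative': P(infected) = 0.25·0.5172 / (0.25·0.5172 + 0.7·0.4828) ≈ 0.2768
After a second independent assay='positive': P(infected) = 0.6·0.2768 / (0.6·0.2768 + 0.35·0.7232) ≈ 0.3961
After a diagnostic test='positive': P(infected) = 0.75·0.3961 / (0.75·0.3961 + 0.3·0.6039) ≈ 0.6212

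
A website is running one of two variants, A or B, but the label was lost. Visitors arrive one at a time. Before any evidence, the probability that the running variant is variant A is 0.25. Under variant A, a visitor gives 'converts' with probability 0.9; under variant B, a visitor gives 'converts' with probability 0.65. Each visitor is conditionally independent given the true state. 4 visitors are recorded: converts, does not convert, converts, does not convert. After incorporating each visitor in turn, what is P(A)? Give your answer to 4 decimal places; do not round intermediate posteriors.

0.0496

Each posterior becomes the prior for the next update.
After 'converts': P(A) = 0.9·0.2500 / (0.9·0.2500 + 0.65·0.7500) ≈ 0.3158
After 'does not convert': P(A) = 0.1·0.3158 / (0.1·0.3158 + 0.35·0.6842) ≈ 0.1165
After 'converts': P(A) = 0.9·0.1165 / (0.9·0.1165 + 0.65·0.8835) ≈ 0.1544
After 'does not convert': P(A) = 0.1·0.1544 / (0.1·0.1544 + 0.35·0.8456) ≈ 0.0496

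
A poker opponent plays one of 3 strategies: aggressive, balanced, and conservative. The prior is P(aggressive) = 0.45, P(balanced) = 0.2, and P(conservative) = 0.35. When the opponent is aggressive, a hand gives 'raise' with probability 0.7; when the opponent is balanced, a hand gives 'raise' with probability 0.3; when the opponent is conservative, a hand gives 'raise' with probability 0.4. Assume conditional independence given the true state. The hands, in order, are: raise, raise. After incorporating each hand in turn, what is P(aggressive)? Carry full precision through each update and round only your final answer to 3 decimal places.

After 'raise': normaliser = 0.7·0.4500 + 0.3·0.2000 + 0.4·0.3500; P(aggressive) ≈ 0.6117, P(balanced) ≈ 0.1165, P(conservative) ≈ 0.2718
After 'raise': normaliser = 0.7·0.6117 + 0.3·0.1165 + 0.4·0.2718; P(aggressive) ≈ 0.7487, P(balanced) ≈ 0.0611, P(conservative) ≈ 0.1902

0.749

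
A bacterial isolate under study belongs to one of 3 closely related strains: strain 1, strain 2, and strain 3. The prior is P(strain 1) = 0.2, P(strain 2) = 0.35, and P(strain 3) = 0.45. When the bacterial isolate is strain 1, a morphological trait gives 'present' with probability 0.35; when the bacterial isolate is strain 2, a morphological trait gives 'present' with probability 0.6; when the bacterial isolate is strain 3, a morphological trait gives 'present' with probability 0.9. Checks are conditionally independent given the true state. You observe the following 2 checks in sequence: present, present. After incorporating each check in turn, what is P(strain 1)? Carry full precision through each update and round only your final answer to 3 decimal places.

0.048

After 'present': normaliser = 0.35·0.2000 + 0.6·0.3500 + 0.9·0.4500; P(strain 1) ≈ 0.1022, P(strain 2) ≈ 0.3066, P(strain 3) ≈ 0.5912
After 'present': normaliser = 0.35·0.1022 + 0.6·0.3066 + 0.9·0.5912; P(strain 1) ≈ 0.0476, P(strain 2) ≈ 0.2447, P(strain 3) ≈ 0.7078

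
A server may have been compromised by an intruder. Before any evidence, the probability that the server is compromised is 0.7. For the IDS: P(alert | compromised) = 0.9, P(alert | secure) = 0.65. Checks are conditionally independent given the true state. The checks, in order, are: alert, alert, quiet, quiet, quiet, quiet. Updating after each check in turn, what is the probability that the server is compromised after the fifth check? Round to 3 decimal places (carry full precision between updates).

0.094

After 'alert': P(compromised) = 0.9·0.7000 / (0.9·0.7000 + 0.65·0.3000) ≈ 0.7636
After 'alert': P(compromised) = 0.9·0.7636 / (0.9·0.7636 + 0.65·0.2364) ≈ 0.8173
After 'quiet': P(compromised) = 0.1·0.8173 / (0.1·0.8173 + 0.35·0.1827) ≈ 0.5610
After 'quiet': P(compromised) = 0.1·0.5610 / (0.1·0.5610 + 0.35·0.4390) ≈ 0.2675
After 'quiet': P(compromised) = 0.1·0.2675 / (0.1·0.2675 + 0.35·0.7325) ≈ 0.0945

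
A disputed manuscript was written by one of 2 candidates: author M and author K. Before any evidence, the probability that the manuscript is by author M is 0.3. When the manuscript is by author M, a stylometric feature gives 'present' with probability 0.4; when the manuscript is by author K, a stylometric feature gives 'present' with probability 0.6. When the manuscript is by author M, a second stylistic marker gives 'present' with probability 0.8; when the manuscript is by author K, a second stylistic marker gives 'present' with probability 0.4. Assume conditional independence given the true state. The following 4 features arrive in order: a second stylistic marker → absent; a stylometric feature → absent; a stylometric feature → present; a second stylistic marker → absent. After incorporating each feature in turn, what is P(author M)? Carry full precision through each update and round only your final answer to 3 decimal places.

After a second stylistic marker='absent': P(author M) = 0.2·0.3000 / (0.2·0.3000 + 0.6·0.7000) ≈ 0.1250
After a stylometric feature='absent': P(author M) = 0.6·0.1250 / (0.6·0.1250 + 0.4·0.8750) ≈ 0.1765
After a stylometric feature='present': P(author M) = 0.4·0.1765 / (0.4·0.1765 + 0.6·0.8235) ≈ 0.1250
After a second stylistic marker='absent': P(author M) = 0.2·0.1250 / (0.2·0.1250 + 0.6·0.8750) ≈ 0.0455

0.045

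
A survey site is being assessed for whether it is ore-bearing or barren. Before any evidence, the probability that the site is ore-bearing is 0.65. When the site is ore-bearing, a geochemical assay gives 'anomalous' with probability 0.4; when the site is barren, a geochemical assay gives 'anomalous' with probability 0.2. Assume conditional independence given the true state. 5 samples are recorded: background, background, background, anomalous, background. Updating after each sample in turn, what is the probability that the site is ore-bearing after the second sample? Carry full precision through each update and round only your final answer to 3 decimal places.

0.511

After 'background': P(ore) = 0.6·0.6500 / (0.6·0.6500 + 0.8·0.3500) ≈ 0.5821
After 'background': P(ore) = 0.6·0.5821 / (0.6·0.5821 + 0.8·0.4179) ≈ 0.5109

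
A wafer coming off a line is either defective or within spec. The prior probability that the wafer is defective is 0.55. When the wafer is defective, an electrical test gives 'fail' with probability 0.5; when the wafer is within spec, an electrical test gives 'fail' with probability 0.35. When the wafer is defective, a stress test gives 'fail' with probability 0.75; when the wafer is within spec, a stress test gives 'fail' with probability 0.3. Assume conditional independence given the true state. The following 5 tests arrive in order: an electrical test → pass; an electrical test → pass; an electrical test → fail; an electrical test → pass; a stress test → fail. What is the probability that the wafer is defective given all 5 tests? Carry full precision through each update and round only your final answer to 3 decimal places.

0.665

Apply Bayes' rule sequentially, carrying P(defective) forward.
After an electrical test='pass': P(defective) = 0.5·0.5500 / (0.5·0.5500 + 0.65·0.4500) ≈ 0.4846
After an electrical test='pass': P(defective) = 0.5·0.4846 / (0.5·0.4846 + 0.65·0.5154) ≈ 0.4197
After an electrical test='fail': P(defective) = 0.5·0.4197 / (0.5·0.4197 + 0.35·0.5803) ≈ 0.5082
After an electrical test='pass': P(defective) = 0.5·0.5082 / (0.5·0.5082 + 0.65·0.4918) ≈ 0.4428
After a stress test='fail': P(defective) = 0.75·0.4428 / (0.75·0.4428 + 0.3·0.5572) ≈ 0.6652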